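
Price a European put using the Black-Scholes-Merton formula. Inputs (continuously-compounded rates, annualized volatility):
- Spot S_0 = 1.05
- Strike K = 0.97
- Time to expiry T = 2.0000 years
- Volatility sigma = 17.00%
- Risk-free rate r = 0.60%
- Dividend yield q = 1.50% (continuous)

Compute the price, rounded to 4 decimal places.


Answer: Price = 0.0674

Derivation:
d1 = (ln(S/K) + (r - q + 0.5*sigma^2) * T) / (sigma * sqrt(T)) = 0.37497195
d2 = d1 - sigma * sqrt(T) = 0.13455565
exp(-rT) = 0.98807171; exp(-qT) = 0.97044553
P = K * exp(-rT) * N(-d2) - S_0 * exp(-qT) * N(-d1)
N(-d1) = 0.35384066; N(-d2) = 0.44648161
P = 0.9700 * 0.98807171 * 0.44648161 - 1.0500 * 0.97044553 * 0.35384066 = 0.0674


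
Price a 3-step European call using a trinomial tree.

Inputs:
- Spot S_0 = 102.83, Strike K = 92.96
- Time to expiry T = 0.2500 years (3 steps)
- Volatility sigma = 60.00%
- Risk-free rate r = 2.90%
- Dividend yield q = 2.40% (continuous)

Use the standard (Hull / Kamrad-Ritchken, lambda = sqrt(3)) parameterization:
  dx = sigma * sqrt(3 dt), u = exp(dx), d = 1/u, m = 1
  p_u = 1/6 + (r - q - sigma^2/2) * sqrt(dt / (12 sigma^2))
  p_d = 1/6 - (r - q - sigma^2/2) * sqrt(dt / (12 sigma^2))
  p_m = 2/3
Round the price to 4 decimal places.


Answer: Price = V(0,0) = 17.3940

Derivation:
dt = T/N = 0.083333; dx = sigma*sqrt(3*dt) = 0.300000
u = exp(dx) = 1.349859; d = 1/u = 0.740818
p_u = 0.142361, p_m = 0.666667, p_d = 0.190972
Discount per step: exp(-r*dt) = 0.997586
Stock lattice S(k, j) with j the centered position index:
  k=0: S(0,+0) = 102.8300
  k=1: S(1,-1) = 76.1783; S(1,+0) = 102.8300; S(1,+1) = 138.8060
  k=2: S(2,-2) = 56.4343; S(2,-1) = 76.1783; S(2,+0) = 102.8300; S(2,+1) = 138.8060; S(2,+2) = 187.3685
  k=3: S(3,-3) = 41.8076; S(3,-2) = 56.4343; S(3,-1) = 76.1783; S(3,+0) = 102.8300; S(3,+1) = 138.8060; S(3,+2) = 187.3685; S(3,+3) = 252.9210
Terminal payoffs V(N, j) = max(S_T - K, 0):
  V(3,-3) = 0.000000; V(3,-2) = 0.000000; V(3,-1) = 0.000000; V(3,+0) = 9.870000; V(3,+1) = 45.845981; V(3,+2) = 94.408476; V(3,+3) = 159.960988
Backward induction: V(k, j) = exp(-r*dt) * [p_u * V(k+1, j+1) + p_m * V(k+1, j) + p_d * V(k+1, j-1)]
  V(2,-2) = exp(-r*dt) * [p_u*0.000000 + p_m*0.000000 + p_d*0.000000] = 0.000000
  V(2,-1) = exp(-r*dt) * [p_u*9.870000 + p_m*0.000000 + p_d*0.000000] = 1.401713
  V(2,+0) = exp(-r*dt) * [p_u*45.845981 + p_m*9.870000 + p_d*0.000000] = 13.075049
  V(2,+1) = exp(-r*dt) * [p_u*94.408476 + p_m*45.845981 + p_d*9.870000] = 45.778214
  V(2,+2) = exp(-r*dt) * [p_u*159.960988 + p_m*94.408476 + p_d*45.845981] = 94.238499
  V(1,-1) = exp(-r*dt) * [p_u*13.075049 + p_m*1.401713 + p_d*0.000000] = 2.789105
  V(1,+0) = exp(-r*dt) * [p_u*45.778214 + p_m*13.075049 + p_d*1.401713] = 15.464008
  V(1,+1) = exp(-r*dt) * [p_u*94.238499 + p_m*45.778214 + p_d*13.075049] = 46.319604
  V(0,+0) = exp(-r*dt) * [p_u*46.319604 + p_m*15.464008 + p_d*2.789105] = 17.394004


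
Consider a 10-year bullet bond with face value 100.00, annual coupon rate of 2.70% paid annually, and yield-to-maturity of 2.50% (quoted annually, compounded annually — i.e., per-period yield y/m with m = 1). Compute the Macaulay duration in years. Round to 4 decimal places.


Answer: Macaulay duration = 8.9077 years

Derivation:
Coupon per period c = face * coupon_rate / m = 2.700000
Periods per year m = 1; per-period yield y/m = 0.025000
Number of cashflows N = 10
Cashflows (t years, CF_t, discount factor 1/(1+y/m)^(m*t), PV):
  t = 1.0000: CF_t = 2.700000, DF = 0.975610, PV = 2.634146
  t = 2.0000: CF_t = 2.700000, DF = 0.951814, PV = 2.569899
  t = 3.0000: CF_t = 2.700000, DF = 0.928599, PV = 2.507218
  t = 4.0000: CF_t = 2.700000, DF = 0.905951, PV = 2.446067
  t = 5.0000: CF_t = 2.700000, DF = 0.883854, PV = 2.386407
  t = 6.0000: CF_t = 2.700000, DF = 0.862297, PV = 2.328202
  t = 7.0000: CF_t = 2.700000, DF = 0.841265, PV = 2.271416
  t = 8.0000: CF_t = 2.700000, DF = 0.820747, PV = 2.216016
  t = 9.0000: CF_t = 2.700000, DF = 0.800728, PV = 2.161967
  t = 10.0000: CF_t = 102.700000, DF = 0.781198, PV = 80.229076
Price P = sum_t PV_t = 101.750413
Macaulay numerator sum_t t * PV_t:
  t * PV_t at t = 1.0000: 2.634146
  t * PV_t at t = 2.0000: 5.139798
  t * PV_t at t = 3.0000: 7.521655
  t * PV_t at t = 4.0000: 9.784267
  t * PV_t at t = 5.0000: 11.932033
  t * PV_t at t = 6.0000: 13.969209
  t * PV_t at t = 7.0000: 15.899913
  t * PV_t at t = 8.0000: 17.728126
  t * PV_t at t = 9.0000: 19.457699
  t * PV_t at t = 10.0000: 802.290759
Macaulay duration D = (sum_t t * PV_t) / P = 906.357605 / 101.750413 = 8.907655


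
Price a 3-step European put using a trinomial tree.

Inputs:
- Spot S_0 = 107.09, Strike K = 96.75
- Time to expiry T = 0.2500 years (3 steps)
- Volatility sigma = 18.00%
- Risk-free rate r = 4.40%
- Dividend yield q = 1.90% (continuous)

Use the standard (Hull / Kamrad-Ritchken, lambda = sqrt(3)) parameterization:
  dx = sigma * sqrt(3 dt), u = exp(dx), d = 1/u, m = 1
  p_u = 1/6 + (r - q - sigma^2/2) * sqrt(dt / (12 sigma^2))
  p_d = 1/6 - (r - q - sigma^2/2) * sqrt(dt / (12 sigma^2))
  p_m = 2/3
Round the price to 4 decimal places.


Answer: Price = V(0,0) = 0.4456

Derivation:
dt = T/N = 0.083333; dx = sigma*sqrt(3*dt) = 0.090000
u = exp(dx) = 1.094174; d = 1/u = 0.913931
p_u = 0.170741, p_m = 0.666667, p_d = 0.162593
Discount per step: exp(-r*dt) = 0.996340
Stock lattice S(k, j) with j the centered position index:
  k=0: S(0,+0) = 107.0900
  k=1: S(1,-1) = 97.8729; S(1,+0) = 107.0900; S(1,+1) = 117.1751
  k=2: S(2,-2) = 89.4491; S(2,-1) = 97.8729; S(2,+0) = 107.0900; S(2,+1) = 117.1751; S(2,+2) = 128.2100
  k=3: S(3,-3) = 81.7503; S(3,-2) = 89.4491; S(3,-1) = 97.8729; S(3,+0) = 107.0900; S(3,+1) = 117.1751; S(3,+2) = 128.2100; S(3,+3) = 140.2841
Terminal payoffs V(N, j) = max(K - S_T, 0):
  V(3,-3) = 14.999690; V(3,-2) = 7.300913; V(3,-1) = 0.000000; V(3,+0) = 0.000000; V(3,+1) = 0.000000; V(3,+2) = 0.000000; V(3,+3) = 0.000000
Backward induction: V(k, j) = exp(-r*dt) * [p_u * V(k+1, j+1) + p_m * V(k+1, j) + p_d * V(k+1, j-1)]
  V(2,-2) = exp(-r*dt) * [p_u*0.000000 + p_m*7.300913 + p_d*14.999690] = 7.279374
  V(2,-1) = exp(-r*dt) * [p_u*0.000000 + p_m*0.000000 + p_d*7.300913] = 1.182730
  V(2,+0) = exp(-r*dt) * [p_u*0.000000 + p_m*0.000000 + p_d*0.000000] = 0.000000
  V(2,+1) = exp(-r*dt) * [p_u*0.000000 + p_m*0.000000 + p_d*0.000000] = 0.000000
  V(2,+2) = exp(-r*dt) * [p_u*0.000000 + p_m*0.000000 + p_d*0.000000] = 0.000000
  V(1,-1) = exp(-r*dt) * [p_u*0.000000 + p_m*1.182730 + p_d*7.279374] = 1.964841
  V(1,+0) = exp(-r*dt) * [p_u*0.000000 + p_m*0.000000 + p_d*1.182730] = 0.191599
  V(1,+1) = exp(-r*dt) * [p_u*0.000000 + p_m*0.000000 + p_d*0.000000] = 0.000000
  V(0,+0) = exp(-r*dt) * [p_u*0.000000 + p_m*0.191599 + p_d*1.964841] = 0.445565


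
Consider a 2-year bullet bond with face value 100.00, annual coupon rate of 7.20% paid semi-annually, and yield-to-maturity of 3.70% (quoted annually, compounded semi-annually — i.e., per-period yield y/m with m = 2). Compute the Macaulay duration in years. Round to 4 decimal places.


Answer: Macaulay duration = 1.9018 years

Derivation:
Coupon per period c = face * coupon_rate / m = 3.600000
Periods per year m = 2; per-period yield y/m = 0.018500
Number of cashflows N = 4
Cashflows (t years, CF_t, discount factor 1/(1+y/m)^(m*t), PV):
  t = 0.5000: CF_t = 3.600000, DF = 0.981836, PV = 3.534610
  t = 1.0000: CF_t = 3.600000, DF = 0.964002, PV = 3.470407
  t = 1.5000: CF_t = 3.600000, DF = 0.946492, PV = 3.407371
  t = 2.0000: CF_t = 103.600000, DF = 0.929300, PV = 96.275464
Price P = sum_t PV_t = 106.687852
Macaulay numerator sum_t t * PV_t:
  t * PV_t at t = 0.5000: 1.767305
  t * PV_t at t = 1.0000: 3.470407
  t * PV_t at t = 1.5000: 5.111056
  t * PV_t at t = 2.0000: 192.550929
Macaulay duration D = (sum_t t * PV_t) / P = 202.899697 / 106.687852 = 1.901807


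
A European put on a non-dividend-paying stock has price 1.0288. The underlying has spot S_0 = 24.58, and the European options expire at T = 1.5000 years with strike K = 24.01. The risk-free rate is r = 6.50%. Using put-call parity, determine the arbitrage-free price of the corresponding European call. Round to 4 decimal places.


Answer: Call price = 3.8293

Derivation:
Put-call parity: C - P = S_0 * exp(-qT) - K * exp(-rT).
S_0 * exp(-qT) = 24.5800 * 1.00000000 = 24.58000000
K * exp(-rT) = 24.0100 * 0.90710234 = 21.77952722
C = P + S*exp(-qT) - K*exp(-rT)
C = 1.0288 + 24.58000000 - 21.77952722 = 3.8293


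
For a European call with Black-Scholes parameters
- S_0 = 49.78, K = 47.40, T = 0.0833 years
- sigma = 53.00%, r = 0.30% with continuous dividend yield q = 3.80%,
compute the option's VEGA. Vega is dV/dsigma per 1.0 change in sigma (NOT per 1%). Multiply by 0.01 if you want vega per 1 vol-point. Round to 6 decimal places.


Answer: Vega = 5.320296

Derivation:
d1 = 0.3776956509; d2 = 0.2247284322
phi(d1) = 0.3714780373; exp(-qT) = 0.9968396046; exp(-rT) = 0.9997501312
Vega = S * exp(-qT) * phi(d1) * sqrt(T) = 49.7800 * 0.9968396046 * 0.3714780373 * 0.2886173938 = 5.320296


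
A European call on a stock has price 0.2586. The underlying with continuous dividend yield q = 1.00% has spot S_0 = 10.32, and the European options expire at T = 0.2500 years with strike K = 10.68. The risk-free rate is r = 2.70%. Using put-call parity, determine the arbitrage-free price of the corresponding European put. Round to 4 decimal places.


Answer: Put price = 0.5725

Derivation:
Put-call parity: C - P = S_0 * exp(-qT) - K * exp(-rT).
S_0 * exp(-qT) = 10.3200 * 0.99750312 = 10.29423222
K * exp(-rT) = 10.6800 * 0.99327273 = 10.60815276
P = C - S*exp(-qT) + K*exp(-rT)
P = 0.2586 - 10.29423222 + 10.60815276 = 0.5725


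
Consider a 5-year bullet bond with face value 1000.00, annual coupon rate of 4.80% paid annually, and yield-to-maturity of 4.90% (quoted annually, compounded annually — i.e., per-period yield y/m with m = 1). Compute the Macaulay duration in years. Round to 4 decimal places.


Coupon per period c = face * coupon_rate / m = 48.000000
Periods per year m = 1; per-period yield y/m = 0.049000
Number of cashflows N = 5
Cashflows (t years, CF_t, discount factor 1/(1+y/m)^(m*t), PV):
  t = 1.0000: CF_t = 48.000000, DF = 0.953289, PV = 45.757865
  t = 2.0000: CF_t = 48.000000, DF = 0.908760, PV = 43.620462
  t = 3.0000: CF_t = 48.000000, DF = 0.866310, PV = 41.582900
  t = 4.0000: CF_t = 48.000000, DF = 0.825844, PV = 39.640515
  t = 5.0000: CF_t = 1048.000000, DF = 0.787268, PV = 825.056788
Price P = sum_t PV_t = 995.658529
Macaulay numerator sum_t t * PV_t:
  t * PV_t at t = 1.0000: 45.757865
  t * PV_t at t = 2.0000: 87.240924
  t * PV_t at t = 3.0000: 124.748700
  t * PV_t at t = 4.0000: 158.562059
  t * PV_t at t = 5.0000: 4125.283940
Macaulay duration D = (sum_t t * PV_t) / P = 4541.593487 / 995.658529 = 4.561397

Answer: Macaulay duration = 4.5614 years


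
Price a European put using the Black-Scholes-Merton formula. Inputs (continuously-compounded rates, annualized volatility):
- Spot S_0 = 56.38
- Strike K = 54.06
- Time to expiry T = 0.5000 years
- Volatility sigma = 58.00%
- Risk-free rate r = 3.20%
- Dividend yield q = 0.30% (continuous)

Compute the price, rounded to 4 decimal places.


Answer: Price = 7.4317

Derivation:
d1 = (ln(S/K) + (r - q + 0.5*sigma^2) * T) / (sigma * sqrt(T)) = 0.34287351
d2 = d1 - sigma * sqrt(T) = -0.06724843
exp(-rT) = 0.98412732; exp(-qT) = 0.99850112
P = K * exp(-rT) * N(-d2) - S_0 * exp(-qT) * N(-d1)
N(-d1) = 0.36584681; N(-d2) = 0.52680803
P = 54.0600 * 0.98412732 * 0.52680803 - 56.3800 * 0.99850112 * 0.36584681 = 7.4317


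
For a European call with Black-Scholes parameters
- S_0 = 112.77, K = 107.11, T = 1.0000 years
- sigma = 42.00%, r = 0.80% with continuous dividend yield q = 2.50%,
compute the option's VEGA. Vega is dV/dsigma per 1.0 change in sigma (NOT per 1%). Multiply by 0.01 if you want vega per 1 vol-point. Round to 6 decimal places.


Answer: Vega = 42.045075

Derivation:
d1 = 0.2921285773; d2 = -0.1278714227
phi(d1) = 0.3822776561; exp(-qT) = 0.9753099120; exp(-rT) = 0.9920319148
Vega = S * exp(-qT) * phi(d1) * sqrt(T) = 112.7700 * 0.9753099120 * 0.3822776561 * 1.0000000000 = 42.045075


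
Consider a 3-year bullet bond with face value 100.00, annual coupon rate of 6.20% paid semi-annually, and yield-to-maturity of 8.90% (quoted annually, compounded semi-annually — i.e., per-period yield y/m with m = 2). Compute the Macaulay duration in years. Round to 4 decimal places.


Coupon per period c = face * coupon_rate / m = 3.100000
Periods per year m = 2; per-period yield y/m = 0.044500
Number of cashflows N = 6
Cashflows (t years, CF_t, discount factor 1/(1+y/m)^(m*t), PV):
  t = 0.5000: CF_t = 3.100000, DF = 0.957396, PV = 2.967927
  t = 1.0000: CF_t = 3.100000, DF = 0.916607, PV = 2.841481
  t = 1.5000: CF_t = 3.100000, DF = 0.877556, PV = 2.720423
  t = 2.0000: CF_t = 3.100000, DF = 0.840168, PV = 2.604521
  t = 2.5000: CF_t = 3.100000, DF = 0.804374, PV = 2.493558
  t = 3.0000: CF_t = 103.100000, DF = 0.770104, PV = 79.397714
Price P = sum_t PV_t = 93.025625
Macaulay numerator sum_t t * PV_t:
  t * PV_t at t = 0.5000: 1.483964
  t * PV_t at t = 1.0000: 2.841481
  t * PV_t at t = 1.5000: 4.080634
  t * PV_t at t = 2.0000: 5.209043
  t * PV_t at t = 2.5000: 6.233895
  t * PV_t at t = 3.0000: 238.193142
Macaulay duration D = (sum_t t * PV_t) / P = 258.042159 / 93.025625 = 2.773883

Answer: Macaulay duration = 2.7739 years


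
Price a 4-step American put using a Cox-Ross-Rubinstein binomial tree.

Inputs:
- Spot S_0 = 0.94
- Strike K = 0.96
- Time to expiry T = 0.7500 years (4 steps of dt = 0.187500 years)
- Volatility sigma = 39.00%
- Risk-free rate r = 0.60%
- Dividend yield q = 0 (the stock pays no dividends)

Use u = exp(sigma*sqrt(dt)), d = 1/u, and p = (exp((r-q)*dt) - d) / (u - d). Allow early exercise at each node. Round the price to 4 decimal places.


Answer: Price = V(0,0) = 0.1318

Derivation:
dt = T/N = 0.187500
u = exp(sigma*sqrt(dt)) = 1.183972; d = 1/u = 0.844615
p = (exp((r-q)*dt) - d) / (u - d) = 0.461198
Discount per step: exp(-r*dt) = 0.998876
Stock lattice S(k, i) with i counting down-moves:
  k=0: S(0,0) = 0.9400
  k=1: S(1,0) = 1.1129; S(1,1) = 0.7939
  k=2: S(2,0) = 1.3177; S(2,1) = 0.9400; S(2,2) = 0.6706
  k=3: S(3,0) = 1.5601; S(3,1) = 1.1129; S(3,2) = 0.7939; S(3,3) = 0.5664
  k=4: S(4,0) = 1.8471; S(4,1) = 1.3177; S(4,2) = 0.9400; S(4,3) = 0.6706; S(4,4) = 0.4784
Terminal payoffs V(N, i) = max(K - S_T, 0):
  V(4,0) = 0.000000; V(4,1) = 0.000000; V(4,2) = 0.020000; V(4,3) = 0.289429; V(4,4) = 0.481632
Backward induction: V(k, i) = exp(-r*dt) * [p * V(k+1, i) + (1-p) * V(k+1, i+1)]; then take max(V_cont, immediate exercise) for American.
  V(3,0) = exp(-r*dt) * [p*0.000000 + (1-p)*0.000000] = 0.000000; exercise = 0.000000; V(3,0) = max -> 0.000000
  V(3,1) = exp(-r*dt) * [p*0.000000 + (1-p)*0.020000] = 0.010764; exercise = 0.000000; V(3,1) = max -> 0.010764
  V(3,2) = exp(-r*dt) * [p*0.020000 + (1-p)*0.289429] = 0.164983; exercise = 0.166062; V(3,2) = max -> 0.166062
  V(3,3) = exp(-r*dt) * [p*0.289429 + (1-p)*0.481632] = 0.392546; exercise = 0.393626; V(3,3) = max -> 0.393626
  V(2,0) = exp(-r*dt) * [p*0.000000 + (1-p)*0.010764] = 0.005793; exercise = 0.000000; V(2,0) = max -> 0.005793
  V(2,1) = exp(-r*dt) * [p*0.010764 + (1-p)*0.166062] = 0.094333; exercise = 0.020000; V(2,1) = max -> 0.094333
  V(2,2) = exp(-r*dt) * [p*0.166062 + (1-p)*0.393626] = 0.288349; exercise = 0.289429; V(2,2) = max -> 0.289429
  V(1,0) = exp(-r*dt) * [p*0.005793 + (1-p)*0.094333] = 0.053438; exercise = 0.000000; V(1,0) = max -> 0.053438
  V(1,1) = exp(-r*dt) * [p*0.094333 + (1-p)*0.289429] = 0.199227; exercise = 0.166062; V(1,1) = max -> 0.199227
  V(0,0) = exp(-r*dt) * [p*0.053438 + (1-p)*0.199227] = 0.131841; exercise = 0.020000; V(0,0) = max -> 0.131841


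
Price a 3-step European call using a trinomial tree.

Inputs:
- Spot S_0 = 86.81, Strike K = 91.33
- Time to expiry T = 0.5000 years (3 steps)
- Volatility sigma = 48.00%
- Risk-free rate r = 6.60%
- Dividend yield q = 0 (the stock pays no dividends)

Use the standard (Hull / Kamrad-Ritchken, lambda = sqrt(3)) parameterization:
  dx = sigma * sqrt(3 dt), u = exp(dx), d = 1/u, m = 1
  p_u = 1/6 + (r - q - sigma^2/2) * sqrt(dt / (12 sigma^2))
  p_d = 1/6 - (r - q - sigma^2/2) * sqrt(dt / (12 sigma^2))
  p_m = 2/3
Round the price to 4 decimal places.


Answer: Price = V(0,0) = 10.6973

Derivation:
dt = T/N = 0.166667; dx = sigma*sqrt(3*dt) = 0.339411
u = exp(dx) = 1.404121; d = 1/u = 0.712189
p_u = 0.154587, p_m = 0.666667, p_d = 0.178746
Discount per step: exp(-r*dt) = 0.989060
Stock lattice S(k, j) with j the centered position index:
  k=0: S(0,+0) = 86.8100
  k=1: S(1,-1) = 61.8252; S(1,+0) = 86.8100; S(1,+1) = 121.8917
  k=2: S(2,-2) = 44.0312; S(2,-1) = 61.8252; S(2,+0) = 86.8100; S(2,+1) = 121.8917; S(2,+2) = 171.1507
  k=3: S(3,-3) = 31.3586; S(3,-2) = 44.0312; S(3,-1) = 61.8252; S(3,+0) = 86.8100; S(3,+1) = 121.8917; S(3,+2) = 171.1507; S(3,+3) = 240.3162
Terminal payoffs V(N, j) = max(S_T - K, 0):
  V(3,-3) = 0.000000; V(3,-2) = 0.000000; V(3,-1) = 0.000000; V(3,+0) = 0.000000; V(3,+1) = 30.561716; V(3,+2) = 79.820679; V(3,+3) = 148.986207
Backward induction: V(k, j) = exp(-r*dt) * [p_u * V(k+1, j+1) + p_m * V(k+1, j) + p_d * V(k+1, j-1)]
  V(2,-2) = exp(-r*dt) * [p_u*0.000000 + p_m*0.000000 + p_d*0.000000] = 0.000000
  V(2,-1) = exp(-r*dt) * [p_u*0.000000 + p_m*0.000000 + p_d*0.000000] = 0.000000
  V(2,+0) = exp(-r*dt) * [p_u*30.561716 + p_m*0.000000 + p_d*0.000000] = 4.672758
  V(2,+1) = exp(-r*dt) * [p_u*79.820679 + p_m*30.561716 + p_d*0.000000] = 32.355832
  V(2,+2) = exp(-r*dt) * [p_u*148.986207 + p_m*79.820679 + p_d*30.561716] = 80.814041
  V(1,-1) = exp(-r*dt) * [p_u*4.672758 + p_m*0.000000 + p_d*0.000000] = 0.714445
  V(1,+0) = exp(-r*dt) * [p_u*32.355832 + p_m*4.672758 + p_d*0.000000] = 8.028163
  V(1,+1) = exp(-r*dt) * [p_u*80.814041 + p_m*32.355832 + p_d*4.672758] = 34.516807
  V(0,+0) = exp(-r*dt) * [p_u*34.516807 + p_m*8.028163 + p_d*0.714445] = 10.697340


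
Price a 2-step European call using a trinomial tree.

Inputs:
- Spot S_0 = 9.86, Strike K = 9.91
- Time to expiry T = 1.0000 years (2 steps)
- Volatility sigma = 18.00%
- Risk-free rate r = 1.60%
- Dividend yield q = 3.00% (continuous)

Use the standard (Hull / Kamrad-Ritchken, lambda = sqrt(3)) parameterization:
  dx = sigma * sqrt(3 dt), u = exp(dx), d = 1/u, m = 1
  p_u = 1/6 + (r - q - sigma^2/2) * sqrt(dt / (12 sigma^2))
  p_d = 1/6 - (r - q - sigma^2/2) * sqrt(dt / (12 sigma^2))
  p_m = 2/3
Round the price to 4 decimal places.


dt = T/N = 0.500000; dx = sigma*sqrt(3*dt) = 0.220454
u = exp(dx) = 1.246643; d = 1/u = 0.802154
p_u = 0.132419, p_m = 0.666667, p_d = 0.200914
Discount per step: exp(-r*dt) = 0.992032
Stock lattice S(k, j) with j the centered position index:
  k=0: S(0,+0) = 9.8600
  k=1: S(1,-1) = 7.9092; S(1,+0) = 9.8600; S(1,+1) = 12.2919
  k=2: S(2,-2) = 6.3444; S(2,-1) = 7.9092; S(2,+0) = 9.8600; S(2,+1) = 12.2919; S(2,+2) = 15.3236
Terminal payoffs V(N, j) = max(S_T - K, 0):
  V(2,-2) = 0.000000; V(2,-1) = 0.000000; V(2,+0) = 0.000000; V(2,+1) = 2.381897; V(2,+2) = 5.413603
Backward induction: V(k, j) = exp(-r*dt) * [p_u * V(k+1, j+1) + p_m * V(k+1, j) + p_d * V(k+1, j-1)]
  V(1,-1) = exp(-r*dt) * [p_u*0.000000 + p_m*0.000000 + p_d*0.000000] = 0.000000
  V(1,+0) = exp(-r*dt) * [p_u*2.381897 + p_m*0.000000 + p_d*0.000000] = 0.312896
  V(1,+1) = exp(-r*dt) * [p_u*5.413603 + p_m*2.381897 + p_d*0.000000] = 2.286431
  V(0,+0) = exp(-r*dt) * [p_u*2.286431 + p_m*0.312896 + p_d*0.000000] = 0.507290

Answer: Price = V(0,0) = 0.5073


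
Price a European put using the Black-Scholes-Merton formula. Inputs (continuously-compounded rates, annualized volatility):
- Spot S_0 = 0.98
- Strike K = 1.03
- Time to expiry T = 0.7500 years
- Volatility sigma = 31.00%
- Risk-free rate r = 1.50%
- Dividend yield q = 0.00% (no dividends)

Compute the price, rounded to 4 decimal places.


Answer: Price = 0.1270

Derivation:
d1 = (ln(S/K) + (r - q + 0.5*sigma^2) * T) / (sigma * sqrt(T)) = -0.00921529
d2 = d1 - sigma * sqrt(T) = -0.27768317
exp(-rT) = 0.98881304; exp(-qT) = 1.00000000
P = K * exp(-rT) * N(-d2) - S_0 * exp(-qT) * N(-d1)
N(-d1) = 0.50367632; N(-d2) = 0.60937221
P = 1.0300 * 0.98881304 * 0.60937221 - 0.9800 * 1.00000000 * 0.50367632 = 0.1270


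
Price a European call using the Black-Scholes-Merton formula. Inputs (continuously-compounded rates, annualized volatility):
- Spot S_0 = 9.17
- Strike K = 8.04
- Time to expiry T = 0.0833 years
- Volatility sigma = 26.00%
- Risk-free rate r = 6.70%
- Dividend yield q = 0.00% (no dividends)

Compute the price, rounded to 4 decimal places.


Answer: Price = 1.1833

Derivation:
d1 = (ln(S/K) + (r - q + 0.5*sigma^2) * T) / (sigma * sqrt(T)) = 1.86439058
d2 = d1 - sigma * sqrt(T) = 1.78935006
exp(-rT) = 0.99443445; exp(-qT) = 1.00000000
C = S_0 * exp(-qT) * N(d1) - K * exp(-rT) * N(d2)
N(d1) = 0.96886656; N(d2) = 0.96322077
C = 9.1700 * 1.00000000 * 0.96886656 - 8.0400 * 0.99443445 * 0.96322077 = 1.1833


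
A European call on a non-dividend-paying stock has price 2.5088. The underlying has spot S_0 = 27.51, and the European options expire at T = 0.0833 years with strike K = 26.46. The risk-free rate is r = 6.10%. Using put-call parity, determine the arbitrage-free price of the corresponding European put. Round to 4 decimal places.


Put-call parity: C - P = S_0 * exp(-qT) - K * exp(-rT).
S_0 * exp(-qT) = 27.5100 * 1.00000000 = 27.51000000
K * exp(-rT) = 26.4600 * 0.99493159 = 26.32588982
P = C - S*exp(-qT) + K*exp(-rT)
P = 2.5088 - 27.51000000 + 26.32588982 = 1.3247

Answer: Put price = 1.3247


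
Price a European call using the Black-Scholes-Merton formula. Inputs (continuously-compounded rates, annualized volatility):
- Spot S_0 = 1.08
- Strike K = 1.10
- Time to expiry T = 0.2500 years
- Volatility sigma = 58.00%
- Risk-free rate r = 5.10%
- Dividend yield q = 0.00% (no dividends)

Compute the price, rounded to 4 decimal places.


d1 = (ln(S/K) + (r - q + 0.5*sigma^2) * T) / (sigma * sqrt(T)) = 0.12569263
d2 = d1 - sigma * sqrt(T) = -0.16430737
exp(-rT) = 0.98733094; exp(-qT) = 1.00000000
C = S_0 * exp(-qT) * N(d1) - K * exp(-rT) * N(d2)
N(d1) = 0.55001238; N(d2) = 0.43474459
C = 1.0800 * 1.00000000 * 0.55001238 - 1.1000 * 0.98733094 * 0.43474459 = 0.1219

Answer: Price = 0.1219


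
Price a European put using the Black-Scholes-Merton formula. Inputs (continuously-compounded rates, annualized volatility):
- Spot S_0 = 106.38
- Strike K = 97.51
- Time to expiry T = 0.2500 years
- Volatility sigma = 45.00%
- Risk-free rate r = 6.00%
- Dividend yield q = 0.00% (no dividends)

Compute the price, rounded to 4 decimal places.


Answer: Price = 4.8179

Derivation:
d1 = (ln(S/K) + (r - q + 0.5*sigma^2) * T) / (sigma * sqrt(T)) = 0.56611179
d2 = d1 - sigma * sqrt(T) = 0.34111179
exp(-rT) = 0.98511194; exp(-qT) = 1.00000000
P = K * exp(-rT) * N(-d2) - S_0 * exp(-qT) * N(-d1)
N(-d1) = 0.28565889; N(-d2) = 0.36650971
P = 97.5100 * 0.98511194 * 0.36650971 - 106.3800 * 1.00000000 * 0.28565889 = 4.8179


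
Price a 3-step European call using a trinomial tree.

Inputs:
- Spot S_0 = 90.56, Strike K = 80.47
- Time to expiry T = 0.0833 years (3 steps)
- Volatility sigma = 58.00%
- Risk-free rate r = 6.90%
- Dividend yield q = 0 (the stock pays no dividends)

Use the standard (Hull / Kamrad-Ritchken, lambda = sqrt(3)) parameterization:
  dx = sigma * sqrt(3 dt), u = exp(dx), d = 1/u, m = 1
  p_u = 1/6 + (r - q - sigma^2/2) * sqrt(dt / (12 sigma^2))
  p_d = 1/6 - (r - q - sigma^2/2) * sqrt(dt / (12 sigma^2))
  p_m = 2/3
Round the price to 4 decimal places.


Answer: Price = V(0,0) = 12.5930

Derivation:
dt = T/N = 0.027767; dx = sigma*sqrt(3*dt) = 0.167398
u = exp(dx) = 1.182225; d = 1/u = 0.845863
p_u = 0.158439, p_m = 0.666667, p_d = 0.174894
Discount per step: exp(-r*dt) = 0.998086
Stock lattice S(k, j) with j the centered position index:
  k=0: S(0,+0) = 90.5600
  k=1: S(1,-1) = 76.6013; S(1,+0) = 90.5600; S(1,+1) = 107.0623
  k=2: S(2,-2) = 64.7942; S(2,-1) = 76.6013; S(2,+0) = 90.5600; S(2,+1) = 107.0623; S(2,+2) = 126.5717
  k=3: S(3,-3) = 54.8070; S(3,-2) = 64.7942; S(3,-1) = 76.6013; S(3,+0) = 90.5600; S(3,+1) = 107.0623; S(3,+2) = 126.5717; S(3,+3) = 149.6362
Terminal payoffs V(N, j) = max(S_T - K, 0):
  V(3,-3) = 0.000000; V(3,-2) = 0.000000; V(3,-1) = 0.000000; V(3,+0) = 10.090000; V(3,+1) = 26.592278; V(3,+2) = 46.101680; V(3,+3) = 69.166180
Backward induction: V(k, j) = exp(-r*dt) * [p_u * V(k+1, j+1) + p_m * V(k+1, j) + p_d * V(k+1, j-1)]
  V(2,-2) = exp(-r*dt) * [p_u*0.000000 + p_m*0.000000 + p_d*0.000000] = 0.000000
  V(2,-1) = exp(-r*dt) * [p_u*10.090000 + p_m*0.000000 + p_d*0.000000] = 1.595594
  V(2,+0) = exp(-r*dt) * [p_u*26.592278 + p_m*10.090000 + p_d*0.000000] = 10.918992
  V(2,+1) = exp(-r*dt) * [p_u*46.101680 + p_m*26.592278 + p_d*10.090000] = 26.745897
  V(2,+2) = exp(-r*dt) * [p_u*69.166180 + p_m*46.101680 + p_d*26.592278] = 46.255225
  V(1,-1) = exp(-r*dt) * [p_u*10.918992 + p_m*1.595594 + p_d*0.000000] = 2.788380
  V(1,+0) = exp(-r*dt) * [p_u*26.745897 + p_m*10.918992 + p_d*1.595594] = 11.773413
  V(1,+1) = exp(-r*dt) * [p_u*46.255225 + p_m*26.745897 + p_d*10.918992] = 27.017102
  V(0,+0) = exp(-r*dt) * [p_u*27.017102 + p_m*11.773413 + p_d*2.788380] = 12.593037


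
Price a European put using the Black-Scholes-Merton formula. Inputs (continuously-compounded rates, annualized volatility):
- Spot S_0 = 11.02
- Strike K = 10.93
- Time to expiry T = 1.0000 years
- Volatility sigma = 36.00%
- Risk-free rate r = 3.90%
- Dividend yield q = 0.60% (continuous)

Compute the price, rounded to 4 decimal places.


d1 = (ln(S/K) + (r - q + 0.5*sigma^2) * T) / (sigma * sqrt(T)) = 0.29444584
d2 = d1 - sigma * sqrt(T) = -0.06555416
exp(-rT) = 0.96175071; exp(-qT) = 0.99401796
P = K * exp(-rT) * N(-d2) - S_0 * exp(-qT) * N(-d1)
N(-d1) = 0.38420862; N(-d2) = 0.52613361
P = 10.9300 * 0.96175071 * 0.52613361 - 11.0200 * 0.99401796 * 0.38420862 = 1.3220

Answer: Price = 1.3220


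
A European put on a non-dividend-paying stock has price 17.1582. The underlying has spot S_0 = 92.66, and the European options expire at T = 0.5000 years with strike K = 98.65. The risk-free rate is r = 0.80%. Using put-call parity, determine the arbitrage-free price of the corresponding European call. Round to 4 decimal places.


Answer: Call price = 11.5620

Derivation:
Put-call parity: C - P = S_0 * exp(-qT) - K * exp(-rT).
S_0 * exp(-qT) = 92.6600 * 1.00000000 = 92.66000000
K * exp(-rT) = 98.6500 * 0.99600799 = 98.25618815
C = P + S*exp(-qT) - K*exp(-rT)
C = 17.1582 + 92.66000000 - 98.25618815 = 11.5620


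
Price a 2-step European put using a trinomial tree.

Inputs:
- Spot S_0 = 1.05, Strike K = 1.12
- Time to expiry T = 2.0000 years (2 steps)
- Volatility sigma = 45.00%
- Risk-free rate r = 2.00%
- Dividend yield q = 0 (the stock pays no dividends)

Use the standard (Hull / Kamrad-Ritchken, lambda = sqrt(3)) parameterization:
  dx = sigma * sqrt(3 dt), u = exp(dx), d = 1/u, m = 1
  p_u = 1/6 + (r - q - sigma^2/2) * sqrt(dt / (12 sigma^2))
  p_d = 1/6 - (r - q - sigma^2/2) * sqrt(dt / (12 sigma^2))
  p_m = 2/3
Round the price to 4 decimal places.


Answer: Price = V(0,0) = 0.2535

Derivation:
dt = T/N = 1.000000; dx = sigma*sqrt(3*dt) = 0.779423
u = exp(dx) = 2.180214; d = 1/u = 0.458671
p_u = 0.114545, p_m = 0.666667, p_d = 0.218789
Discount per step: exp(-r*dt) = 0.980199
Stock lattice S(k, j) with j the centered position index:
  k=0: S(0,+0) = 1.0500
  k=1: S(1,-1) = 0.4816; S(1,+0) = 1.0500; S(1,+1) = 2.2892
  k=2: S(2,-2) = 0.2209; S(2,-1) = 0.4816; S(2,+0) = 1.0500; S(2,+1) = 2.2892; S(2,+2) = 4.9910
Terminal payoffs V(N, j) = max(K - S_T, 0):
  V(2,-2) = 0.899102; V(2,-1) = 0.638396; V(2,+0) = 0.070000; V(2,+1) = 0.000000; V(2,+2) = 0.000000
Backward induction: V(k, j) = exp(-r*dt) * [p_u * V(k+1, j+1) + p_m * V(k+1, j) + p_d * V(k+1, j-1)]
  V(1,-1) = exp(-r*dt) * [p_u*0.070000 + p_m*0.638396 + p_d*0.899102] = 0.617847
  V(1,+0) = exp(-r*dt) * [p_u*0.000000 + p_m*0.070000 + p_d*0.638396] = 0.182651
  V(1,+1) = exp(-r*dt) * [p_u*0.000000 + p_m*0.000000 + p_d*0.070000] = 0.015012
  V(0,+0) = exp(-r*dt) * [p_u*0.015012 + p_m*0.182651 + p_d*0.617847] = 0.253543


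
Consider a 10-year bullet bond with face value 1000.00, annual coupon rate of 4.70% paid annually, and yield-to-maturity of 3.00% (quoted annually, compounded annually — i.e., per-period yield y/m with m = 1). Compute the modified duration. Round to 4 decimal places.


Coupon per period c = face * coupon_rate / m = 47.000000
Periods per year m = 1; per-period yield y/m = 0.030000
Number of cashflows N = 10
Cashflows (t years, CF_t, discount factor 1/(1+y/m)^(m*t), PV):
  t = 1.0000: CF_t = 47.000000, DF = 0.970874, PV = 45.631068
  t = 2.0000: CF_t = 47.000000, DF = 0.942596, PV = 44.302008
  t = 3.0000: CF_t = 47.000000, DF = 0.915142, PV = 43.011658
  t = 4.0000: CF_t = 47.000000, DF = 0.888487, PV = 41.758891
  t = 5.0000: CF_t = 47.000000, DF = 0.862609, PV = 40.542613
  t = 6.0000: CF_t = 47.000000, DF = 0.837484, PV = 39.361760
  t = 7.0000: CF_t = 47.000000, DF = 0.813092, PV = 38.215301
  t = 8.0000: CF_t = 47.000000, DF = 0.789409, PV = 37.102234
  t = 9.0000: CF_t = 47.000000, DF = 0.766417, PV = 36.021586
  t = 10.0000: CF_t = 1047.000000, DF = 0.744094, PV = 779.066329
Price P = sum_t PV_t = 1145.013448
First compute Macaulay numerator sum_t t * PV_t:
  t * PV_t at t = 1.0000: 45.631068
  t * PV_t at t = 2.0000: 88.604015
  t * PV_t at t = 3.0000: 129.034974
  t * PV_t at t = 4.0000: 167.035565
  t * PV_t at t = 5.0000: 202.713064
  t * PV_t at t = 6.0000: 236.170560
  t * PV_t at t = 7.0000: 267.507107
  t * PV_t at t = 8.0000: 296.817872
  t * PV_t at t = 9.0000: 324.194278
  t * PV_t at t = 10.0000: 7790.663289
Macaulay duration D = 9548.371793 / 1145.013448 = 8.339091
Modified duration = D / (1 + y/m) = 8.339091 / (1 + 0.030000) = 8.096205

Answer: Modified duration = 8.0962


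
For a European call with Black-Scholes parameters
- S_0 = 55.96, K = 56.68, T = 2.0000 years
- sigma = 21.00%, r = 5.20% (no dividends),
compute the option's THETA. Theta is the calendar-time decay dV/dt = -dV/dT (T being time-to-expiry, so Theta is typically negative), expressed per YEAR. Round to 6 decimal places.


d1 = 0.4556317800; d2 = 0.1586469319
phi(d1) = 0.3596087325; exp(-qT) = 1.0000000000; exp(-rT) = 0.9012252974
Theta = -S*exp(-qT)*phi(d1)*sigma/(2*sqrt(T)) - r*K*exp(-rT)*N(d2) + q*S*exp(-qT)*N(d1)
N(d1) = 0.6756726069; N(d2) = 0.5630264747; sqrt(T) = 1.4142135624
Term 1 = -55.9600 * 1.0000000000 * 0.3596087325 * 0.2100 / (2 * 1.4142135624) = -1.4941088437
Term 2 = -0.0520 * 56.6800 * 0.9012252974 * 0.5630264747 = -1.4955308490
Term 3 = 0 (no dividend yield, q = 0)
Theta = -1.4941088437 + (-1.4955308490) + (0.0000000000) = -2.989640

Answer: Theta = -2.989640


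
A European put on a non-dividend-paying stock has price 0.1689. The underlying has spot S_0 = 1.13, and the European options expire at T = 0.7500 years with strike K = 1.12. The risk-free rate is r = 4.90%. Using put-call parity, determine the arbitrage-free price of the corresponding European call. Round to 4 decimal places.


Answer: Call price = 0.2193

Derivation:
Put-call parity: C - P = S_0 * exp(-qT) - K * exp(-rT).
S_0 * exp(-qT) = 1.1300 * 1.00000000 = 1.13000000
K * exp(-rT) = 1.1200 * 0.96391708 = 1.07958713
C = P + S*exp(-qT) - K*exp(-rT)
C = 0.1689 + 1.13000000 - 1.07958713 = 0.2193


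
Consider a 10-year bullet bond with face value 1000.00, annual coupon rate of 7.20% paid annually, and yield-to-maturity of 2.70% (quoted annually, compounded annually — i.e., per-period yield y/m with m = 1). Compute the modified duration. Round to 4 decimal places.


Coupon per period c = face * coupon_rate / m = 72.000000
Periods per year m = 1; per-period yield y/m = 0.027000
Number of cashflows N = 10
Cashflows (t years, CF_t, discount factor 1/(1+y/m)^(m*t), PV):
  t = 1.0000: CF_t = 72.000000, DF = 0.973710, PV = 70.107108
  t = 2.0000: CF_t = 72.000000, DF = 0.948111, PV = 68.263981
  t = 3.0000: CF_t = 72.000000, DF = 0.923185, PV = 66.469309
  t = 4.0000: CF_t = 72.000000, DF = 0.898914, PV = 64.721820
  t = 5.0000: CF_t = 72.000000, DF = 0.875282, PV = 63.020273
  t = 6.0000: CF_t = 72.000000, DF = 0.852270, PV = 61.363459
  t = 7.0000: CF_t = 72.000000, DF = 0.829864, PV = 59.750204
  t = 8.0000: CF_t = 72.000000, DF = 0.808047, PV = 58.179361
  t = 9.0000: CF_t = 72.000000, DF = 0.786803, PV = 56.649816
  t = 10.0000: CF_t = 1072.000000, DF = 0.766118, PV = 821.278303
Price P = sum_t PV_t = 1389.803634
First compute Macaulay numerator sum_t t * PV_t:
  t * PV_t at t = 1.0000: 70.107108
  t * PV_t at t = 2.0000: 136.527961
  t * PV_t at t = 3.0000: 199.407928
  t * PV_t at t = 4.0000: 258.887280
  t * PV_t at t = 5.0000: 315.101364
  t * PV_t at t = 6.0000: 368.180756
  t * PV_t at t = 7.0000: 418.251427
  t * PV_t at t = 8.0000: 465.434889
  t * PV_t at t = 9.0000: 509.848345
  t * PV_t at t = 10.0000: 8212.783027
Macaulay duration D = 10954.530085 / 1389.803634 = 7.882070
Modified duration = D / (1 + y/m) = 7.882070 / (1 + 0.027000) = 7.674849

Answer: Modified duration = 7.6748


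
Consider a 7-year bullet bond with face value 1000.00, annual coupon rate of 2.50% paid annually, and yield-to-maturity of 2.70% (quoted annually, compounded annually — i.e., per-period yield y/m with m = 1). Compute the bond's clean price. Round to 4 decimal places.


Coupon per period c = face * coupon_rate / m = 25.000000
Periods per year m = 1; per-period yield y/m = 0.027000
Number of cashflows N = 7
Cashflows (t years, CF_t, discount factor 1/(1+y/m)^(m*t), PV):
  t = 1.0000: CF_t = 25.000000, DF = 0.973710, PV = 24.342746
  t = 2.0000: CF_t = 25.000000, DF = 0.948111, PV = 23.702771
  t = 3.0000: CF_t = 25.000000, DF = 0.923185, PV = 23.079621
  t = 4.0000: CF_t = 25.000000, DF = 0.898914, PV = 22.472854
  t = 5.0000: CF_t = 25.000000, DF = 0.875282, PV = 21.882039
  t = 6.0000: CF_t = 25.000000, DF = 0.852270, PV = 21.306757
  t = 7.0000: CF_t = 1025.000000, DF = 0.829864, PV = 850.610541
Price P = sum_t PV_t = 987.397329

Answer: Price = 987.3973


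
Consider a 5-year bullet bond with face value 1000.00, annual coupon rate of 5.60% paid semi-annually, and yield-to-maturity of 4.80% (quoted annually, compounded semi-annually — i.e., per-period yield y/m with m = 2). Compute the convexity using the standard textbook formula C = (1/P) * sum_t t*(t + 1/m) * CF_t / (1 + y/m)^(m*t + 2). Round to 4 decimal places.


Coupon per period c = face * coupon_rate / m = 28.000000
Periods per year m = 2; per-period yield y/m = 0.024000
Number of cashflows N = 10
Cashflows (t years, CF_t, discount factor 1/(1+y/m)^(m*t), PV):
  t = 0.5000: CF_t = 28.000000, DF = 0.976562, PV = 27.343750
  t = 1.0000: CF_t = 28.000000, DF = 0.953674, PV = 26.702881
  t = 1.5000: CF_t = 28.000000, DF = 0.931323, PV = 26.077032
  t = 2.0000: CF_t = 28.000000, DF = 0.909495, PV = 25.465852
  t = 2.5000: CF_t = 28.000000, DF = 0.888178, PV = 24.868996
  t = 3.0000: CF_t = 28.000000, DF = 0.867362, PV = 24.286129
  t = 3.5000: CF_t = 28.000000, DF = 0.847033, PV = 23.716923
  t = 4.0000: CF_t = 28.000000, DF = 0.827181, PV = 23.161057
  t = 4.5000: CF_t = 28.000000, DF = 0.807794, PV = 22.618220
  t = 5.0000: CF_t = 1028.000000, DF = 0.788861, PV = 810.949011
Price P = sum_t PV_t = 1035.189849
Convexity numerator sum_t t*(t + 1/m) * CF_t / (1+y/m)^(m*t + 2):
  t = 0.5000: term = 13.038516
  t = 1.0000: term = 38.198777
  t = 1.5000: term = 74.606987
  t = 2.0000: term = 121.430643
  t = 2.5000: term = 177.876919
  t = 3.0000: term = 243.191100
  t = 3.5000: term = 316.655078
  t = 4.0000: term = 397.585896
  t = 4.5000: term = 485.334346
  t = 5.0000: term = 21267.984191
Convexity = (1/P) * sum = 23135.902454 / 1035.189849 = 22.349429

Answer: Convexity = 22.3494


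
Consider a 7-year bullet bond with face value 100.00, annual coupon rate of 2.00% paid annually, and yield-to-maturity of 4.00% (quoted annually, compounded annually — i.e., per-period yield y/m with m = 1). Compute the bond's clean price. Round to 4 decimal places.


Answer: Price = 87.9959

Derivation:
Coupon per period c = face * coupon_rate / m = 2.000000
Periods per year m = 1; per-period yield y/m = 0.040000
Number of cashflows N = 7
Cashflows (t years, CF_t, discount factor 1/(1+y/m)^(m*t), PV):
  t = 1.0000: CF_t = 2.000000, DF = 0.961538, PV = 1.923077
  t = 2.0000: CF_t = 2.000000, DF = 0.924556, PV = 1.849112
  t = 3.0000: CF_t = 2.000000, DF = 0.888996, PV = 1.777993
  t = 4.0000: CF_t = 2.000000, DF = 0.854804, PV = 1.709608
  t = 5.0000: CF_t = 2.000000, DF = 0.821927, PV = 1.643854
  t = 6.0000: CF_t = 2.000000, DF = 0.790315, PV = 1.580629
  t = 7.0000: CF_t = 102.000000, DF = 0.759918, PV = 77.511617
Price P = sum_t PV_t = 87.995891


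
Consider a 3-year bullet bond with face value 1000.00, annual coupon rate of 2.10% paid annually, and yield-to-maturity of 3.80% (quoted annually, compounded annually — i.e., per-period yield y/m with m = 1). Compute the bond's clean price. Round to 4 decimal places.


Answer: Price = 952.6438

Derivation:
Coupon per period c = face * coupon_rate / m = 21.000000
Periods per year m = 1; per-period yield y/m = 0.038000
Number of cashflows N = 3
Cashflows (t years, CF_t, discount factor 1/(1+y/m)^(m*t), PV):
  t = 1.0000: CF_t = 21.000000, DF = 0.963391, PV = 20.231214
  t = 2.0000: CF_t = 21.000000, DF = 0.928122, PV = 19.490572
  t = 3.0000: CF_t = 1021.000000, DF = 0.894145, PV = 912.922018
Price P = sum_t PV_t = 952.643804


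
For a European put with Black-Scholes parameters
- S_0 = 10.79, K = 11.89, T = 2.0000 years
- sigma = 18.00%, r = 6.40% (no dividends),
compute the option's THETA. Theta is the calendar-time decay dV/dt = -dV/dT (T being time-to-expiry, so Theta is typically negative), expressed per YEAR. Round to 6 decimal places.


d1 = 0.2487525782; d2 = -0.0058058630
phi(d1) = 0.3867884192; exp(-qT) = 1.0000000000; exp(-rT) = 0.8798533791
Theta = -S*exp(-qT)*phi(d1)*sigma/(2*sqrt(T)) + r*K*exp(-rT)*N(-d2) - q*S*exp(-qT)*N(-d1)
N(-d1) = 0.4017760876; N(-d2) = 0.5023161912; sqrt(T) = 1.4142135624
Term 1 = -10.7900 * 1.0000000000 * 0.3867884192 * 0.1800 / (2 * 1.4142135624) = -0.2655965435
Term 2 = 0.0640 * 11.8900 * 0.8798533791 * 0.5023161912 = 0.3363173806
Term 3 = 0 (no dividend yield, q = 0)
Theta = -0.2655965435 + (0.3363173806) + (0.0000000000) = 0.070721

Answer: Theta = 0.070721


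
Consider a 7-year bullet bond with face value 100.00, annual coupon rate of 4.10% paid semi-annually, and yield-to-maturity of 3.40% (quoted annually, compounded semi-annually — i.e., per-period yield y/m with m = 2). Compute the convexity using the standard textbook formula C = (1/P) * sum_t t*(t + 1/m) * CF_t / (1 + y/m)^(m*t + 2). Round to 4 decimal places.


Coupon per period c = face * coupon_rate / m = 2.050000
Periods per year m = 2; per-period yield y/m = 0.017000
Number of cashflows N = 14
Cashflows (t years, CF_t, discount factor 1/(1+y/m)^(m*t), PV):
  t = 0.5000: CF_t = 2.050000, DF = 0.983284, PV = 2.015733
  t = 1.0000: CF_t = 2.050000, DF = 0.966848, PV = 1.982038
  t = 1.5000: CF_t = 2.050000, DF = 0.950686, PV = 1.948906
  t = 2.0000: CF_t = 2.050000, DF = 0.934795, PV = 1.916329
  t = 2.5000: CF_t = 2.050000, DF = 0.919169, PV = 1.884296
  t = 3.0000: CF_t = 2.050000, DF = 0.903804, PV = 1.852798
  t = 3.5000: CF_t = 2.050000, DF = 0.888696, PV = 1.821827
  t = 4.0000: CF_t = 2.050000, DF = 0.873841, PV = 1.791374
  t = 4.5000: CF_t = 2.050000, DF = 0.859234, PV = 1.761430
  t = 5.0000: CF_t = 2.050000, DF = 0.844871, PV = 1.731986
  t = 5.5000: CF_t = 2.050000, DF = 0.830748, PV = 1.703034
  t = 6.0000: CF_t = 2.050000, DF = 0.816862, PV = 1.674567
  t = 6.5000: CF_t = 2.050000, DF = 0.803207, PV = 1.646575
  t = 7.0000: CF_t = 102.050000, DF = 0.789781, PV = 80.597147
Price P = sum_t PV_t = 104.328039
Convexity numerator sum_t t*(t + 1/m) * CF_t / (1+y/m)^(m*t + 2):
  t = 0.5000: term = 0.974453
  t = 1.0000: term = 2.874493
  t = 1.5000: term = 5.652888
  t = 2.0000: term = 9.263991
  t = 2.5000: term = 13.663704
  t = 3.0000: term = 18.809426
  t = 3.5000: term = 24.660014
  t = 4.0000: term = 31.175745
  t = 4.5000: term = 38.318270
  t = 5.0000: term = 46.050582
  t = 5.5000: term = 54.336969
  t = 6.0000: term = 63.142988
  t = 6.5000: term = 72.435417
  t = 7.0000: term = 4091.071462
Convexity = (1/P) * sum = 4472.430402 / 104.328039 = 42.868920

Answer: Convexity = 42.8689
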